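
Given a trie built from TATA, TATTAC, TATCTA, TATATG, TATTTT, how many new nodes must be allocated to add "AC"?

2

Nothing in the trie begins with "A"; the whole of "AC" is new.
2 − 0 = 2 new nodes.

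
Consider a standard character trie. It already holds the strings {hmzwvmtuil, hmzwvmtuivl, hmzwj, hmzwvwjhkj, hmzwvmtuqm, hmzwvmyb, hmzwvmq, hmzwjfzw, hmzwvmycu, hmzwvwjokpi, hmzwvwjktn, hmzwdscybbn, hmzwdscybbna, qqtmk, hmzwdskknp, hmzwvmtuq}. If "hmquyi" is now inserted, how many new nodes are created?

4

"hm" is already a path in the trie; the remaining "quyi" must be added.
New nodes needed: |"hmquyi"| − 2 = 6 − 2 = 4.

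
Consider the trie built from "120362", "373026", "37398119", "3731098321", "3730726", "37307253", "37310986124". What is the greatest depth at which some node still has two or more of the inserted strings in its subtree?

Look for the deepest trie node that still has at least two words in its subtree.
e.g. "3731098321" and "37310986124" share the prefix "3731098" of length 7; no pair shares a longer one.
Longest shared-prefix length: 7

7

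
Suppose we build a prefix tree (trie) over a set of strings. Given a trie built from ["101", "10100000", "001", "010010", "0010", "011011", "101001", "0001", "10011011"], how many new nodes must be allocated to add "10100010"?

Walking "10100010" from the root, the first 6 characters ("101000") follow existing edges; "1" is the first miss.
So 8 − 6 = 2 new nodes.

2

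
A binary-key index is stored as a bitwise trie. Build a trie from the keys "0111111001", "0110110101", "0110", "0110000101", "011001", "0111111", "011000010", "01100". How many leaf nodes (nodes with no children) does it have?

4

A leaf is a node with no children — equivalently, the end of a word that is not a proper prefix of any other stored word.
Those words: "0110000101", "011001", "0110110101", "0111111001"
Leaf count: 4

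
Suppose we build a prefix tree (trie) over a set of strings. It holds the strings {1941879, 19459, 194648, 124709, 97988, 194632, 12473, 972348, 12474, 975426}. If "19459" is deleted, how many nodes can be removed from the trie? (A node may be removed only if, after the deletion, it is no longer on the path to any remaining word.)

2

Walk "19459" from the leaf back toward the root, removing each node that no remaining word uses.
The suffix "59" (2 nodes) is used only by "19459"; the node for "194" still has the child "1", so pruning stops there.
Nodes removed: 2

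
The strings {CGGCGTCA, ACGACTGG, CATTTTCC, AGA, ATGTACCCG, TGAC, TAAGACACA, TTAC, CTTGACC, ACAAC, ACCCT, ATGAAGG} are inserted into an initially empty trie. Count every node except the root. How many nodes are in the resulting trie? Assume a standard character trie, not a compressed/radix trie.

Insert word by word; a character creates a node only if that edge doesn't already exist:
  "CGGCGTCA" → 8 new (C, G, G, C, G, T, C, A)
  "ACGACTGG" → 8 new (A, C, G, A, C, T, G, G)
  "CATTTTCC" → prefix "C" already present; 7 new (A, T, T, T, T, C, C)
  "AGA" → prefix "A" already present; 2 new (G, A)
  "ATGTACCCG" → prefix "A" already present; 8 new (T, G, T, A, C, C, C, G)
  "TGAC" → 4 new (T, G, A, C)
  "TAAGACACA" → prefix "T" already present; 8 new (A, A, G, A, C, A, C, A)
  "TTAC" → prefix "T" already present; 3 new (T, A, C)
  "CTTGACC" → prefix "C" already present; 6 new (T, T, G, A, C, C)
  "ACAAC" → prefix "AC" already present; 3 new (A, A, C)
  "ACCCT" → prefix "AC" already present; 3 new (C, C, T)
  "ATGAAGG" → prefix "ATG" already present; 4 new (A, A, G, G)
Total nodes = 8 + 8 + 7 + 2 + 8 + 4 + 8 + 3 + 6 + 3 + 3 + 4 = 64

64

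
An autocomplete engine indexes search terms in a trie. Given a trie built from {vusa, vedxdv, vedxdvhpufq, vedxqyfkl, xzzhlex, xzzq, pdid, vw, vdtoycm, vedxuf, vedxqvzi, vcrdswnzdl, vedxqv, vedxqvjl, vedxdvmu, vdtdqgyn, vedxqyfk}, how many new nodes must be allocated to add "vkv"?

2

The longest prefix of "vkv" already in the trie is "v" (length 1).
So 3 − 1 = 2 new nodes.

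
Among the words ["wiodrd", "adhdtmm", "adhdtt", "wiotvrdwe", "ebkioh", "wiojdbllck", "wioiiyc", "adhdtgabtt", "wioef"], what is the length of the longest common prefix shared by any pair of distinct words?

Look for the deepest trie node that still has at least two words in its subtree.
"adhdtgabtt" and "adhdtmm" agree on "adhdt" (5 characters) before diverging; nothing deeper is shared.
Longest shared-prefix length: 5

5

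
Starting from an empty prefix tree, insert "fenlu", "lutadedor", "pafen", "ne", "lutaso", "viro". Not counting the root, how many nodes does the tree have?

27

Count nodes per top-level branch (shared prefixes stored once):
  'f'-branch (fenlu): 5 nodes
  'l'-branch (lutadedor, lutaso): 11 nodes
  'n'-branch (ne): 2 nodes
  'p'-branch (pafen): 5 nodes
  'v'-branch (viro): 4 nodes
Sum: 27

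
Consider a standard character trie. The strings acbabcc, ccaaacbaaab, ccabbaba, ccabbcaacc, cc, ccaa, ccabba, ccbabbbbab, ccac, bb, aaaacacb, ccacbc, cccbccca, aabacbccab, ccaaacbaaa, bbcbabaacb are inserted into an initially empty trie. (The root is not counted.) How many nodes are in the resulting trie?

70

Count nodes per top-level branch (shared prefixes stored once):
  'a'-branch (aaaacacb, aabacbccab, acbabcc): 22 nodes
  'b'-branch (bb, bbcbabaacb): 10 nodes
  'c'-branch (cc, ccaa, ccaaacbaaa, ccaaacbaaab, ccabba, ccabbaba, ccabbcaacc, ccac, ccacbc, ccbabbbbab, cccbccca): 38 nodes
Sum: 70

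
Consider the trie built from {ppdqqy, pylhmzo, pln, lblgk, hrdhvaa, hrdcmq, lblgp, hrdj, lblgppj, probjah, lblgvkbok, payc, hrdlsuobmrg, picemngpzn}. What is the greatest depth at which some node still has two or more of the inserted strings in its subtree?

5

The deepest shared node is where two words last agree before diverging.
"lblgp" and "lblgppj" agree on "lblgp" (5 characters) before diverging; nothing deeper is shared.
Longest shared-prefix length: 5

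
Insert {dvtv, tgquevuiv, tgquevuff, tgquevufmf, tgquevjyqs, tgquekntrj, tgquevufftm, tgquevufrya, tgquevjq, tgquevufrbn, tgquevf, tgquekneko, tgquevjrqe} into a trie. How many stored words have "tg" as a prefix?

12

Traverse to the node for "tg", then collect every word in that subtree.
Matches: "tgquekneko", "tgquekntrj", "tgquevf", "tgquevjq", "tgquevjrqe", "tgquevjyqs", "tgquevuff", "tgquevufftm", "tgquevufmf", "tgquevufrbn", "tgquevufrya", "tgquevuiv"
Count: 12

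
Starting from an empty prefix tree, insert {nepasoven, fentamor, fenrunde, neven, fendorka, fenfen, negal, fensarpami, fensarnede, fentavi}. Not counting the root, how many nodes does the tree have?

49

Insert word by word; a character creates a node only if that edge doesn't already exist:
  "nepasoven" → 9 new (n, e, p, a, s, o, v, e, n)
  "fentamor" → 8 new (f, e, n, t, a, m, o, r)
  "fenrunde" → prefix "fen" already present; 5 new (r, u, n, d, e)
  "neven" → prefix "ne" already present; 3 new (v, e, n)
  "fendorka" → prefix "fen" already present; 5 new (d, o, r, k, a)
  "fenfen" → prefix "fen" already present; 3 new (f, e, n)
  "negal" → prefix "ne" already present; 3 new (g, a, l)
  "fensarpami" → prefix "fen" already present; 7 new (s, a, r, p, a, m, i)
  "fensarnede" → prefix "fensar" already present; 4 new (n, e, d, e)
  "fentavi" → prefix "fenta" already present; 2 new (v, i)
Total nodes = 9 + 8 + 5 + 3 + 5 + 3 + 3 + 7 + 4 + 2 = 49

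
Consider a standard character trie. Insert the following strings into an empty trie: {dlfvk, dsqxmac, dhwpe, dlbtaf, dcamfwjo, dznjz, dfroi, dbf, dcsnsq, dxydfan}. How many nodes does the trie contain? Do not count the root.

46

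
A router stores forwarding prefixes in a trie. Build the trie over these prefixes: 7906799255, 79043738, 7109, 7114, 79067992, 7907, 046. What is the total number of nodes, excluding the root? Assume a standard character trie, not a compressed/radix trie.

Count nodes per top-level branch (shared prefixes stored once):
  '0'-branch (046): 3 nodes
  '7'-branch (7109, 7114, 79043738, 79067992, 7906799255, 7907): 21 nodes
Sum: 24

24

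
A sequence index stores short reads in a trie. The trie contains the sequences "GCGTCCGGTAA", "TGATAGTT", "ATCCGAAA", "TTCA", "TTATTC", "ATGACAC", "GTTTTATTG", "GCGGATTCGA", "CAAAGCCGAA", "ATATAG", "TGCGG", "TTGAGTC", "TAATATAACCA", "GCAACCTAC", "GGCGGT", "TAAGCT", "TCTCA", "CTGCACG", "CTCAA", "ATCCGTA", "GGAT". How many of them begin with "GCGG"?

Traverse to the node for "GCGG", then collect every word in that subtree.
Words under "GCGG": GCGGATTCGA
Count: 1

1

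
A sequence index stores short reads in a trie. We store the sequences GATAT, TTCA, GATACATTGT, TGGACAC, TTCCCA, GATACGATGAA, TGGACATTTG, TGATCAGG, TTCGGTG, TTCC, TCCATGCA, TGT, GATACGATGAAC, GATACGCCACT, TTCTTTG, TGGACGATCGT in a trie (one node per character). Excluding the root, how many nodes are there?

68

Insert word by word; a character creates a node only if that edge doesn't already exist:
  "GATAT" → 5 new (G, A, T, A, T)
  "TTCA" → 4 new (T, T, C, A)
  "GATACATTGT" → prefix "GATA" already present; 6 new (C, A, T, T, G, T)
  "TGGACAC" → prefix "T" already present; 6 new (G, G, A, C, A, C)
  "TTCCCA" → prefix "TTC" already present; 3 new (C, C, A)
  "GATACGATGAA" → prefix "GATAC" already present; 6 new (G, A, T, G, A, A)
  "TGGACATTTG" → prefix "TGGACA" already present; 4 new (T, T, T, G)
  "TGATCAGG" → prefix "TG" already present; 6 new (A, T, C, A, G, G)
  "TTCGGTG" → prefix "TTC" already present; 4 new (G, G, T, G)
  "TTCC" → prefix "TTCC" already present; 0 new (none)
  "TCCATGCA" → prefix "T" already present; 7 new (C, C, A, T, G, C, A)
  "TGT" → prefix "TG" already present; 1 new (T)
  "GATACGATGAAC" → prefix "GATACGATGAA" already present; 1 new (C)
  "GATACGCCACT" → prefix "GATACG" already present; 5 new (C, C, A, C, T)
  "TTCTTTG" → prefix "TTC" already present; 4 new (T, T, T, G)
  "TGGACGATCGT" → prefix "TGGAC" already present; 6 new (G, A, T, C, G, T)
Total nodes = 5 + 4 + 6 + 6 + 3 + 6 + 4 + 6 + 4 + 0 + 7 + 1 + 1 + 5 + 4 + 6 = 68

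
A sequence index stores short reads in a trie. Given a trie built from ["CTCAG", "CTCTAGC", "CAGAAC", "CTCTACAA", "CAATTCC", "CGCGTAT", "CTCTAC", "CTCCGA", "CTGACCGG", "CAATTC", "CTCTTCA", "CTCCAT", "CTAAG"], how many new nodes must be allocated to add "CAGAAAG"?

"CAGAA" is already a path in the trie; the remaining "AG" must be added.
New nodes needed: |"CAGAAAG"| − 5 = 7 − 5 = 2.

2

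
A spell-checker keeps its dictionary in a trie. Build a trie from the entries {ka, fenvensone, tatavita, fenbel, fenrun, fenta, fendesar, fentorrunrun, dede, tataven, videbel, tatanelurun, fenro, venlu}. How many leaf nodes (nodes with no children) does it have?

A leaf is a node with no children — equivalently, the end of a word that is not a proper prefix of any other stored word.
Those words: "dede", "fenbel", "fendesar", "fenro", "fenrun", "fenta", "fentorrunrun", "fenvensone", "ka", "tatanelurun", "tataven", "tatavita", "venlu", "videbel"
Leaf count: 14

14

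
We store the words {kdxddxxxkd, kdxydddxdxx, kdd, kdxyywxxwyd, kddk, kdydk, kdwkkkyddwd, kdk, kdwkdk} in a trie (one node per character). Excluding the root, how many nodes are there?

Insert word by word; a character creates a node only if that edge doesn't already exist:
  "kdxddxxxkd" → 10 new (k, d, x, d, d, x, x, x, k, d)
  "kdxydddxdxx" → prefix "kdx" already present; 8 new (y, d, d, d, x, d, x, x)
  "kdd" → prefix "kd" already present; 1 new (d)
  "kdxyywxxwyd" → prefix "kdxy" already present; 7 new (y, w, x, x, w, y, d)
  "kddk" → prefix "kdd" already present; 1 new (k)
  "kdydk" → prefix "kd" already present; 3 new (y, d, k)
  "kdwkkkyddwd" → prefix "kd" already present; 9 new (w, k, k, k, y, d, d, w, d)
  "kdk" → prefix "kd" already present; 1 new (k)
  "kdwkdk" → prefix "kdwk" already present; 2 new (d, k)
Total nodes = 10 + 8 + 1 + 7 + 1 + 3 + 9 + 1 + 2 = 42

42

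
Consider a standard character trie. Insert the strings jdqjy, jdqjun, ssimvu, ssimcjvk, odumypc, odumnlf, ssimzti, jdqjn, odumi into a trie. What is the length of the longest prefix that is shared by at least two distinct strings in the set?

4

The deepest shared node is where two words last agree before diverging.
e.g. "jdqjn" and "jdqjun" share the prefix "jdqj" of length 4; no pair shares a longer one.
Longest shared-prefix length: 4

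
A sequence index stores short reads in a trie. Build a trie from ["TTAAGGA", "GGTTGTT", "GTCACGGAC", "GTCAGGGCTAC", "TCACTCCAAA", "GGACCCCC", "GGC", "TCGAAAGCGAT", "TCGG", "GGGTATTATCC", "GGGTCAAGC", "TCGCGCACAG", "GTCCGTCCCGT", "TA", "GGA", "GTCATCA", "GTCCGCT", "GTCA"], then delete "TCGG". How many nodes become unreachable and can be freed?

1

A node on "TCGG"'s path can go only if nothing else ends at it or branches off below it.
The suffix "G" (1 node) is used only by "TCGG"; the node for "TCG" still has the child "A", so pruning stops there.
Nodes removed: 1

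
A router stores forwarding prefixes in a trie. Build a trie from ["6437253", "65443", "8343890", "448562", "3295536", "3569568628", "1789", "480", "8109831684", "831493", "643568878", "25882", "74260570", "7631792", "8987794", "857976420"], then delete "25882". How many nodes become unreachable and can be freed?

5

A node on "25882"'s path can go only if nothing else ends at it or branches off below it.
No other word shares any prefix with "25882", so all 5 of its nodes go.
Nodes removed: 5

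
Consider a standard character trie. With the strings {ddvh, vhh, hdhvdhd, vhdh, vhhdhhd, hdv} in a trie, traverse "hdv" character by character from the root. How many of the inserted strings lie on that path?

1

Check each prefix of "hdv" against the stored set — each match is an end-marker on the path.
Prefixes of the query that are stored words: "hdv"
Count: 1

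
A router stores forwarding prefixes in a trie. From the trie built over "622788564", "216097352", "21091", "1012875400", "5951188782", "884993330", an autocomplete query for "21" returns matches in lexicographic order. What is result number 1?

DFS of the "21" subtree visits, in order: "21091", "216097352"
The 1st is 21091.

21091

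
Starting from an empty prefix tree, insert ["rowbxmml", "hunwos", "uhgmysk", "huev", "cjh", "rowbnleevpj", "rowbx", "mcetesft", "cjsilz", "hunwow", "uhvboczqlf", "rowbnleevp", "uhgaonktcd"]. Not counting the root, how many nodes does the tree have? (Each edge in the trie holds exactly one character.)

61

For each word, the new-node count is its length minus the longest prefix already in the trie:
  "rowbxmml" → 8 new (r, o, w, b, x, m, m, l)
  "hunwos" → 6 new (h, u, n, w, o, s)
  "uhgmysk" → 7 new (u, h, g, m, y, s, k)
  "huev" → prefix "hu" already present; 2 new (e, v)
  "cjh" → 3 new (c, j, h)
  "rowbnleevpj" → prefix "rowb" already present; 7 new (n, l, e, e, v, p, j)
  "rowbx" → prefix "rowbx" already present; 0 new (none)
  "mcetesft" → 8 new (m, c, e, t, e, s, f, t)
  "cjsilz" → prefix "cj" already present; 4 new (s, i, l, z)
  "hunwow" → prefix "hunwo" already present; 1 new (w)
  "uhvboczqlf" → prefix "uh" already present; 8 new (v, b, o, c, z, q, l, f)
  "rowbnleevp" → prefix "rowbnleevp" already present; 0 new (none)
  "uhgaonktcd" → prefix "uhg" already present; 7 new (a, o, n, k, t, c, d)
Total nodes = 8 + 6 + 7 + 2 + 3 + 7 + 0 + 8 + 4 + 1 + 8 + 0 + 7 = 61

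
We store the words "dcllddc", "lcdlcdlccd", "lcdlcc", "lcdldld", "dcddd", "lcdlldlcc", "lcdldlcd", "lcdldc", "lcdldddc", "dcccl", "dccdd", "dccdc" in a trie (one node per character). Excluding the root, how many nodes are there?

41

Count nodes per top-level branch (shared prefixes stored once):
  'd'-branch (dcccl, dccdc, dccdd, dcddd, dcllddc): 16 nodes
  'l'-branch (lcdlcc, lcdlcdlccd, lcdldc, lcdldddc, lcdldlcd, lcdldld, lcdlldlcc): 25 nodes
Sum: 41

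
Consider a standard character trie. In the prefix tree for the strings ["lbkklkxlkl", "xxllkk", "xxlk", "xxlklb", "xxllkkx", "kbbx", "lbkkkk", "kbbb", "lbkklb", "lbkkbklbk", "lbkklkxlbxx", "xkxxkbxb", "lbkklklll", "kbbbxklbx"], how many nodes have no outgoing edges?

Leaves are exactly the stored words that no other stored word extends.
Those words: "kbbbxklbx", "kbbx", "lbkkbklbk", "lbkkkk", "lbkklb", "lbkklklll", "lbkklkxlbxx", "lbkklkxlkl", "xkxxkbxb", "xxlklb", "xxllkkx"
Leaf count: 11

11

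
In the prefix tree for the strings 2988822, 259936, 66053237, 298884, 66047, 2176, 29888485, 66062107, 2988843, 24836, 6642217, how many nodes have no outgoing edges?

A leaf is a node with no children — equivalently, the end of a word that is not a proper prefix of any other stored word.
Those words: "2176", "24836", "259936", "2988822", "2988843", "29888485", "66047", "66053237", "66062107", "6642217"
Leaf count: 10

10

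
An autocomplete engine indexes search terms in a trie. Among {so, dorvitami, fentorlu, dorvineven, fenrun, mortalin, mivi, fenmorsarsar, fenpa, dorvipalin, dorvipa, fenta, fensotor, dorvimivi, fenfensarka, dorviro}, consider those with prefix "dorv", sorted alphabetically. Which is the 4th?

Words with prefix "dorv", in lexicographic order: "dorvimivi", "dorvineven", "dorvipa", "dorvipalin", "dorviro", "dorvitami"
The 4th is dorvipalin.

dorvipalin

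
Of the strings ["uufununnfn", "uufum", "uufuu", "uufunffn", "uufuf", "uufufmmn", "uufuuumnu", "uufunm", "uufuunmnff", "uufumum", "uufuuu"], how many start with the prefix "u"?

11

Traverse to the node for "u", then collect every word in that subtree.
Words under "u": uufuf, uufufmmn, uufum, uufumum, uufunffn, uufunm, uufununnfn, uufuu, uufuunmnff, uufuuu, uufuuumnu
Count: 11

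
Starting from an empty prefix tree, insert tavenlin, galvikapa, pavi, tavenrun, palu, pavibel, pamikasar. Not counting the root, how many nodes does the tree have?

36

Trie structure (* marks end of a word):
(root)
├─ g
│  └─ a
│     └─ l
│        └─ v
│           └─ i
│              └─ k
│                 └─ a
│                    └─ p
│                       └─ a *
├─ p
│  └─ a
│     ├─ l
│     │  └─ u *
│     ├─ m
│     │  └─ i
│     │     └─ k
│     │        └─ a
│     │           └─ s
│     │              └─ a
│     │                 └─ r *
│     └─ v
│        └─ i *
│           └─ b
│              └─ e
│                 └─ l *
└─ t
   └─ a
      └─ v
         └─ e
            └─ n
               ├─ l
               │  └─ i
               │     └─ n *
               └─ r
                  └─ u
                     └─ n *
Counting every labelled node above: 36.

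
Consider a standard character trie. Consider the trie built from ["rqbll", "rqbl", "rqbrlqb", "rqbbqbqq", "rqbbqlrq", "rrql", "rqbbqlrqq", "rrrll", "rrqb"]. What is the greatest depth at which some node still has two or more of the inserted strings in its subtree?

Equivalently: take the maximum, over all pairs, of their longest common prefix length.
"rqbbqlrq" and "rqbbqlrqq" agree on "rqbbqlrq" (8 characters) before diverging; nothing deeper is shared.
Longest shared-prefix length: 8

8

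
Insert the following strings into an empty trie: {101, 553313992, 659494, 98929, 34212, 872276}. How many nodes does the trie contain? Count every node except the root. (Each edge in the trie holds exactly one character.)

Insert word by word; a character creates a node only if that edge doesn't already exist:
  "101" → 3 new (1, 0, 1)
  "553313992" → 9 new (5, 5, 3, 3, 1, 3, 9, 9, 2)
  "659494" → 6 new (6, 5, 9, 4, 9, 4)
  "98929" → 5 new (9, 8, 9, 2, 9)
  "34212" → 5 new (3, 4, 2, 1, 2)
  "872276" → 6 new (8, 7, 2, 2, 7, 6)
Total nodes = 3 + 9 + 6 + 5 + 5 + 6 = 34

34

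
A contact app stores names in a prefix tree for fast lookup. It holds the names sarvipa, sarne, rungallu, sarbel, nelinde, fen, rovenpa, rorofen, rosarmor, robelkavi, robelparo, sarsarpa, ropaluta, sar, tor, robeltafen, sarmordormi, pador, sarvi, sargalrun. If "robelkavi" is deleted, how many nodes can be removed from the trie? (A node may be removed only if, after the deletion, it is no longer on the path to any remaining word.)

Walk "robelkavi" from the leaf back toward the root, removing each node that no remaining word uses.
The suffix "kavi" (4 nodes) is used only by "robelkavi"; the node for "robel" still has the child "p", so pruning stops there.
Nodes removed: 4

4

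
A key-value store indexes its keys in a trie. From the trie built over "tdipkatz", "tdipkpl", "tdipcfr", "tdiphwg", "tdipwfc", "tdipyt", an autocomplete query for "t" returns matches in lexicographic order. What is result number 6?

DFS of the "t" subtree visits, in order: "tdipcfr", "tdiphwg", "tdipkatz", "tdipkpl", "tdipwfc", "tdipyt"
The 6th is tdipyt.

tdipyt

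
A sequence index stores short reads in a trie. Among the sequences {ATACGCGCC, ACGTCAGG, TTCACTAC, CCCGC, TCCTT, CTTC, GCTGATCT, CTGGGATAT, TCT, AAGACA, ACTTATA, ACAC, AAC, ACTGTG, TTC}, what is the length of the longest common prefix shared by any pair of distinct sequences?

3

Equivalently: take the maximum, over all pairs, of their longest common prefix length.
"ACTGTG" and "ACTTATA" agree on "ACT" (3 characters) before diverging; nothing deeper is shared.
Longest shared-prefix length: 3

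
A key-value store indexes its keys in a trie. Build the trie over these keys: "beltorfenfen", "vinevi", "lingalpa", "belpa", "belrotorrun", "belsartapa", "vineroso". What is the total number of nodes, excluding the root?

47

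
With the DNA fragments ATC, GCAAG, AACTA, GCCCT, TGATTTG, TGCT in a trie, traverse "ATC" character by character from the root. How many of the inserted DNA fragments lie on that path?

Walk "ATC" from the root; an end-of-word marker is hit whenever a stored word is a prefix of "ATC".
Prefixes of the query that are stored words: "ATC"
Count: 1

1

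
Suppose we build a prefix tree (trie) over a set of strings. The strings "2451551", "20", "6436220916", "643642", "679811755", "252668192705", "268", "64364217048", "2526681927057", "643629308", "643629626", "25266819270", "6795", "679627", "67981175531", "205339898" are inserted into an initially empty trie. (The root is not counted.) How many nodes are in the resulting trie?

For each word, the new-node count is its length minus the longest prefix already in the trie:
  "2451551" → 7 new (2, 4, 5, 1, 5, 5, 1)
  "20" → prefix "2" already present; 1 new (0)
  "6436220916" → 10 new (6, 4, 3, 6, 2, 2, 0, 9, 1, 6)
  "643642" → prefix "6436" already present; 2 new (4, 2)
  "679811755" → prefix "6" already present; 8 new (7, 9, 8, 1, 1, 7, 5, 5)
  "252668192705" → prefix "2" already present; 11 new (5, 2, 6, 6, 8, 1, 9, 2, 7, 0, 5)
  "268" → prefix "2" already present; 2 new (6, 8)
  "64364217048" → prefix "643642" already present; 5 new (1, 7, 0, 4, 8)
  "2526681927057" → prefix "252668192705" already present; 1 new (7)
  "643629308" → prefix "64362" already present; 4 new (9, 3, 0, 8)
  "643629626" → prefix "643629" already present; 3 new (6, 2, 6)
  "25266819270" → prefix "25266819270" already present; 0 new (none)
  "6795" → prefix "679" already present; 1 new (5)
  "679627" → prefix "679" already present; 3 new (6, 2, 7)
  "67981175531" → prefix "679811755" already present; 2 new (3, 1)
  "205339898" → prefix "20" already present; 7 new (5, 3, 3, 9, 8, 9, 8)
Total nodes = 7 + 1 + 10 + 2 + 8 + 11 + 2 + 5 + 1 + 4 + 3 + 0 + 1 + 3 + 2 + 7 = 67

67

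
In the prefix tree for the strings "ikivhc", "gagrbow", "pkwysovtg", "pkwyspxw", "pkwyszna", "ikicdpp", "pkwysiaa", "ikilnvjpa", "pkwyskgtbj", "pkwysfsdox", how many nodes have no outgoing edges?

A leaf is a node with no children — equivalently, the end of a word that is not a proper prefix of any other stored word.
Those words: "gagrbow", "ikicdpp", "ikilnvjpa", "ikivhc", "pkwysfsdox", "pkwysiaa", "pkwyskgtbj", "pkwysovtg", "pkwyspxw", "pkwyszna"
Leaf count: 10

10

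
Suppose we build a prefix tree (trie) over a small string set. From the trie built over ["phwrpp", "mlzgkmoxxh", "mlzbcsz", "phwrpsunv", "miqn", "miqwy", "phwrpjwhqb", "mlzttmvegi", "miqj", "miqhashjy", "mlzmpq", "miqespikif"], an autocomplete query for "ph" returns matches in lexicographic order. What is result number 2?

phwrpp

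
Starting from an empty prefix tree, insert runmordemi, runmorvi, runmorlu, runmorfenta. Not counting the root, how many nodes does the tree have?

19

Insert word by word; a character creates a node only if that edge doesn't already exist:
  "runmordemi" → 10 new (r, u, n, m, o, r, d, e, m, i)
  "runmorvi" → prefix "runmor" already present; 2 new (v, i)
  "runmorlu" → prefix "runmor" already present; 2 new (l, u)
  "runmorfenta" → prefix "runmor" already present; 5 new (f, e, n, t, a)
Total nodes = 10 + 2 + 2 + 5 = 19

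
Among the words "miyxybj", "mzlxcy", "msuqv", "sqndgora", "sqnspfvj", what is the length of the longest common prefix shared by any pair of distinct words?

3

Equivalently: take the maximum, over all pairs, of their longest common prefix length.
e.g. "sqndgora" and "sqnspfvj" share the prefix "sqn" of length 3; no pair shares a longer one.
Longest shared-prefix length: 3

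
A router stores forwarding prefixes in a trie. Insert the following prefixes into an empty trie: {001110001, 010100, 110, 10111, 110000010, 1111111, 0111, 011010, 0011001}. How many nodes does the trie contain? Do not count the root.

40

Trie structure (* marks end of a word):
(root)
├─ 0
│  ├─ 0
│  │  └─ 1
│  │     └─ 1
│  │        ├─ 0
│  │        │  └─ 0
│  │        │     └─ 1 *
│  │        └─ 1
│  │           └─ 0
│  │              └─ 0
│  │                 └─ 0
│  │                    └─ 1 *
│  └─ 1
│     ├─ 0
│     │  └─ 1
│     │     └─ 0
│     │        └─ 0 *
│     └─ 1
│        ├─ 0
│        │  └─ 1
│        │     └─ 0 *
│        └─ 1 *
└─ 1
   ├─ 0
   │  └─ 1
   │     └─ 1
   │        └─ 1 *
   └─ 1
      ├─ 0 *
      │  └─ 0
      │     └─ 0
      │        └─ 0
      │           └─ 0
      │              └─ 1
      │                 └─ 0 *
      └─ 1
         └─ 1
            └─ 1
               └─ 1
                  └─ 1 *
Counting every labelled node above: 40.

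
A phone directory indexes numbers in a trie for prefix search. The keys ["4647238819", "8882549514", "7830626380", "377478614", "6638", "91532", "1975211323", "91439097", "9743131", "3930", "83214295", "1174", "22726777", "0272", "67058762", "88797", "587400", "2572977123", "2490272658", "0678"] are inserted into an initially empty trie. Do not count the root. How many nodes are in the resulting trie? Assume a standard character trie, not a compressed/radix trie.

132

Insert word by word; a character creates a node only if that edge doesn't already exist:
  "4647238819" → 10 new (4, 6, 4, 7, 2, 3, 8, 8, 1, 9)
  "8882549514" → 10 new (8, 8, 8, 2, 5, 4, 9, 5, 1, 4)
  "7830626380" → 10 new (7, 8, 3, 0, 6, 2, 6, 3, 8, 0)
  "377478614" → 9 new (3, 7, 7, 4, 7, 8, 6, 1, 4)
  "6638" → 4 new (6, 6, 3, 8)
  "91532" → 5 new (9, 1, 5, 3, 2)
  "1975211323" → 10 new (1, 9, 7, 5, 2, 1, 1, 3, 2, 3)
  "91439097" → prefix "91" already present; 6 new (4, 3, 9, 0, 9, 7)
  "9743131" → prefix "9" already present; 6 new (7, 4, 3, 1, 3, 1)
  "3930" → prefix "3" already present; 3 new (9, 3, 0)
  "83214295" → prefix "8" already present; 7 new (3, 2, 1, 4, 2, 9, 5)
  "1174" → prefix "1" already present; 3 new (1, 7, 4)
  "22726777" → 8 new (2, 2, 7, 2, 6, 7, 7, 7)
  "0272" → 4 new (0, 2, 7, 2)
  "67058762" → prefix "6" already present; 7 new (7, 0, 5, 8, 7, 6, 2)
  "88797" → prefix "88" already present; 3 new (7, 9, 7)
  "587400" → 6 new (5, 8, 7, 4, 0, 0)
  "2572977123" → prefix "2" already present; 9 new (5, 7, 2, 9, 7, 7, 1, 2, 3)
  "2490272658" → prefix "2" already present; 9 new (4, 9, 0, 2, 7, 2, 6, 5, 8)
  "0678" → prefix "0" already present; 3 new (6, 7, 8)
Total nodes = 10 + 10 + 10 + 9 + 4 + 5 + 10 + 6 + 6 + 3 + 7 + 3 + 8 + 4 + 7 + 3 + 6 + 9 + 9 + 3 = 132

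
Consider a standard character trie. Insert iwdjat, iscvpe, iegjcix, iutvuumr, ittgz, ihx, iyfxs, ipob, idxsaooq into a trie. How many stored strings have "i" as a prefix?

9

Walk to "i"; the words in its subtree are exactly those with that prefix.
Matches: "idxsaooq", "iegjcix", "ihx", "ipob", "iscvpe", "ittgz", "iutvuumr", "iwdjat", "iyfxs"
Count: 9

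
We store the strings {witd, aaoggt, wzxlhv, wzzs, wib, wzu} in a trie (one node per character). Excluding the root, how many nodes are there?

Count nodes per top-level branch (shared prefixes stored once):
  'a'-branch (aaoggt): 6 nodes
  'w'-branch (wib, witd, wzu, wzxlhv, wzzs): 13 nodes
Sum: 19

19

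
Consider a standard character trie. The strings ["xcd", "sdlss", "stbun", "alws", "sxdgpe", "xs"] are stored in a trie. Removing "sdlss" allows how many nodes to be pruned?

After clearing the end-marker at "sdlss", prune upward until reaching a node still needed by another word.
The suffix "dlss" (4 nodes) is used only by "sdlss"; the node for "s" still has the child "t", so pruning stops there.
Nodes removed: 4

4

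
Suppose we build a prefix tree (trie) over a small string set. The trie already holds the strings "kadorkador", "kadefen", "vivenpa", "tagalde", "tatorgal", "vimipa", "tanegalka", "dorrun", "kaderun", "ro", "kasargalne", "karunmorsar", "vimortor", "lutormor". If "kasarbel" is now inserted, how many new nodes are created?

3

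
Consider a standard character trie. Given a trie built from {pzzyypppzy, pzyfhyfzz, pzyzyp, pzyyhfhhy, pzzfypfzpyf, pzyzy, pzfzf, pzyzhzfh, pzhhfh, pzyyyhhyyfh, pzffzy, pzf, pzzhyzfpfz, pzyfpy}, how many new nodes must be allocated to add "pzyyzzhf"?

4

The longest prefix of "pzyyzzhf" already in the trie is "pzyy" (length 4).
New nodes needed: |"pzyyzzhf"| − 4 = 8 − 4 = 4.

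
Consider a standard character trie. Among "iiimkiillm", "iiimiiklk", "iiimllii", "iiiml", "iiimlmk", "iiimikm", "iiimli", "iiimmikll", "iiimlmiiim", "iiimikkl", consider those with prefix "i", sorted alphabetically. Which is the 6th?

Words with prefix "i", in lexicographic order: "iiimiiklk", "iiimikkl", "iiimikm", "iiimkiillm", "iiiml", "iiimli", "iiimllii", "iiimlmiiim", "iiimlmk", "iiimmikll"
The 6th is iiimli.

iiimli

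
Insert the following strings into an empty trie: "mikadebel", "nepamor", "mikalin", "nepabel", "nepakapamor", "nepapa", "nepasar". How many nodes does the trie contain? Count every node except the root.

Insert word by word; a character creates a node only if that edge doesn't already exist:
  "mikadebel" → 9 new (m, i, k, a, d, e, b, e, l)
  "nepamor" → 7 new (n, e, p, a, m, o, r)
  "mikalin" → prefix "mika" already present; 3 new (l, i, n)
  "nepabel" → prefix "nepa" already present; 3 new (b, e, l)
  "nepakapamor" → prefix "nepa" already present; 7 new (k, a, p, a, m, o, r)
  "nepapa" → prefix "nepa" already present; 2 new (p, a)
  "nepasar" → prefix "nepa" already present; 3 new (s, a, r)
Total nodes = 9 + 7 + 3 + 3 + 7 + 2 + 3 = 34

34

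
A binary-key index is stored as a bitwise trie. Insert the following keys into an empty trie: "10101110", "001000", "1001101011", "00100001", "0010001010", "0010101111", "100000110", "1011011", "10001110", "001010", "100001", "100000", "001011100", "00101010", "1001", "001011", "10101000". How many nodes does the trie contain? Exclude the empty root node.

Insert word by word; a character creates a node only if that edge doesn't already exist:
  "10101110" → 8 new (1, 0, 1, 0, 1, 1, 1, 0)
  "001000" → 6 new (0, 0, 1, 0, 0, 0)
  "1001101011" → prefix "10" already present; 8 new (0, 1, 1, 0, 1, 0, 1, 1)
  "00100001" → prefix "001000" already present; 2 new (0, 1)
  "0010001010" → prefix "001000" already present; 4 new (1, 0, 1, 0)
  "0010101111" → prefix "0010" already present; 6 new (1, 0, 1, 1, 1, 1)
  "100000110" → prefix "100" already present; 6 new (0, 0, 0, 1, 1, 0)
  "1011011" → prefix "101" already present; 4 new (1, 0, 1, 1)
  "10001110" → prefix "1000" already present; 4 new (1, 1, 1, 0)
  "001010" → prefix "001010" already present; 0 new (none)
  "100001" → prefix "10000" already present; 1 new (1)
  "100000" → prefix "100000" already present; 0 new (none)
  "001011100" → prefix "00101" already present; 4 new (1, 1, 0, 0)
  "00101010" → prefix "0010101" already present; 1 new (0)
  "1001" → prefix "1001" already present; 0 new (none)
  "001011" → prefix "001011" already present; 0 new (none)
  "10101000" → prefix "10101" already present; 3 new (0, 0, 0)
Total nodes = 8 + 6 + 8 + 2 + 4 + 6 + 6 + 4 + 4 + 0 + 1 + 0 + 4 + 1 + 0 + 0 + 3 = 57

57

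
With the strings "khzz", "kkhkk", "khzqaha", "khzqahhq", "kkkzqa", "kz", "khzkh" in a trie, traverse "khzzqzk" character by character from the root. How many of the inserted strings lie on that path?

Check each prefix of "khzzqzk" against the stored set — each match is an end-marker on the path.
Prefixes of the query that are stored words: "khzz"
Count: 1

1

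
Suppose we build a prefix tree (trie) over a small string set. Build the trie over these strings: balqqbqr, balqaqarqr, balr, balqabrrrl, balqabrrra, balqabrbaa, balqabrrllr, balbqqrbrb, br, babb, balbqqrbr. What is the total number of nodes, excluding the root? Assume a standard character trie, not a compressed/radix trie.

37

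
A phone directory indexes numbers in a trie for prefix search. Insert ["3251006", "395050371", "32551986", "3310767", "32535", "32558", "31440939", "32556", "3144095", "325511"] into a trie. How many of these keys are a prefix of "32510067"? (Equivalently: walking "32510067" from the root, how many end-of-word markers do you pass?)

1

Traverse "32510067" character by character; count nodes along the way that are marked as word ends.
Prefixes of the query that are stored words: "3251006"
Count: 1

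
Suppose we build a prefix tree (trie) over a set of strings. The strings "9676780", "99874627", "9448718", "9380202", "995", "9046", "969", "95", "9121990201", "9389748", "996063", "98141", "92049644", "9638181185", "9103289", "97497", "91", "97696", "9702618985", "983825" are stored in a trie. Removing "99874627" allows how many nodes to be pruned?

After clearing the end-marker at "99874627", prune upward until reaching a node still needed by another word.
The suffix "874627" (6 nodes) is used only by "99874627"; the node for "99" still has the child "5", so pruning stops there.
Nodes removed: 6

6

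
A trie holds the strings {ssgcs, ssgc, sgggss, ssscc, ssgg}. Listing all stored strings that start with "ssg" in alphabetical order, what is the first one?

DFS of the "ssg" subtree visits, in order: "ssgc", "ssgcs", "ssgg"
Position 1: ssgc

ssgc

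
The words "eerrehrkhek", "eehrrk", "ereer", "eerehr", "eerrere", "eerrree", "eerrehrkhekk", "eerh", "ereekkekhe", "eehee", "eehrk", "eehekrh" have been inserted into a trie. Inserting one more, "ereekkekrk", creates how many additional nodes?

Walking "ereekkekrk" from the root, the first 8 characters ("ereekkek") follow existing edges; "r" is the first miss.
New nodes needed: |"ereekkekrk"| − 8 = 10 − 8 = 2.

2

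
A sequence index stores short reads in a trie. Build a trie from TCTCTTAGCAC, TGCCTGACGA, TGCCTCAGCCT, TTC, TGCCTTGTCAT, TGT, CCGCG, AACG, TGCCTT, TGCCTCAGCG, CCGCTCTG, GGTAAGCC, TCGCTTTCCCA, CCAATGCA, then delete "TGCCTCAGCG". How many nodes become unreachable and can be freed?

1

Walk "TGCCTCAGCG" from the leaf back toward the root, removing each node that no remaining word uses.
The suffix "G" (1 node) is used only by "TGCCTCAGCG"; the node for "TGCCTCAGC" still has the child "C", so pruning stops there.
Nodes removed: 1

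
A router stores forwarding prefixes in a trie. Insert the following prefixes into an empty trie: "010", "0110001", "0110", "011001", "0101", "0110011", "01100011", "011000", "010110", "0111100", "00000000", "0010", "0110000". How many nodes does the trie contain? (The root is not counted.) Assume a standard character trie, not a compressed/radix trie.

28

Trie structure (* marks end of a word):
(root)
└─ 0
   ├─ 0
   │  ├─ 0
   │  │  └─ 0
   │  │     └─ 0
   │  │        └─ 0
   │  │           └─ 0
   │  │              └─ 0 *
   │  └─ 1
   │     └─ 0 *
   └─ 1
      ├─ 0 *
      │  └─ 1 *
      │     └─ 1
      │        └─ 0 *
      └─ 1
         ├─ 0 *
         │  └─ 0
         │     ├─ 0 *
         │     │  ├─ 0 *
         │     │  └─ 1 *
         │     │     └─ 1 *
         │     └─ 1 *
         │        └─ 1 *
         └─ 1
            └─ 1
               └─ 0
                  └─ 0 *
Counting every labelled node above: 28.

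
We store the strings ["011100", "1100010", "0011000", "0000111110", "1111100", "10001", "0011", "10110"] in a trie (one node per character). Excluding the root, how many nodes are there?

Trie structure (* marks end of a word):
(root)
├─ 0
│  ├─ 0
│  │  ├─ 0
│  │  │  └─ 0
│  │  │     └─ 1
│  │  │        └─ 1
│  │  │           └─ 1
│  │  │              └─ 1
│  │  │                 └─ 1
│  │  │                    └─ 0 *
│  │  └─ 1
│  │     └─ 1 *
│  │        └─ 0
│  │           └─ 0
│  │              └─ 0 *
│  └─ 1
│     └─ 1
│        └─ 1
│           └─ 0
│              └─ 0 *
└─ 1
   ├─ 0
   │  ├─ 0
   │  │  └─ 0
   │  │     └─ 1 *
   │  └─ 1
   │     └─ 1
   │        └─ 0 *
   └─ 1
      ├─ 0
      │  └─ 0
      │     └─ 0
      │        └─ 1
      │           └─ 0 *
      └─ 1
         └─ 1
            └─ 1
               └─ 0
                  └─ 0 *
Counting every labelled node above: 39.

39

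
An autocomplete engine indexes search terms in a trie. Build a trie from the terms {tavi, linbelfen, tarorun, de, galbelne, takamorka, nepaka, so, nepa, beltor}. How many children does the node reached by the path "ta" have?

Walk "ta" from the root, arriving at one node.
Distinct next characters after "ta": k, r, v.
That node has 3 child edges.

3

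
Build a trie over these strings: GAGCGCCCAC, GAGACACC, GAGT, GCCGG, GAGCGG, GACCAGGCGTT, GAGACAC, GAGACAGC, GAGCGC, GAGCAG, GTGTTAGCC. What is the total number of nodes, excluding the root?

Trace insertions, counting only characters that open a new branch:
  "GAGCGCCCAC" → 10 new (G, A, G, C, G, C, C, C, A, C)
  "GAGACACC" → prefix "GAG" already present; 5 new (A, C, A, C, C)
  "GAGT" → prefix "GAG" already present; 1 new (T)
  "GCCGG" → prefix "G" already present; 4 new (C, C, G, G)
  "GAGCGG" → prefix "GAGCG" already present; 1 new (G)
  "GACCAGGCGTT" → prefix "GA" already present; 9 new (C, C, A, G, G, C, G, T, T)
  "GAGACAC" → prefix "GAGACAC" already present; 0 new (none)
  "GAGACAGC" → prefix "GAGACA" already present; 2 new (G, C)
  "GAGCGC" → prefix "GAGCGC" already present; 0 new (none)
  "GAGCAG" → prefix "GAGC" already present; 2 new (A, G)
  "GTGTTAGCC" → prefix "G" already present; 8 new (T, G, T, T, A, G, C, C)
Total nodes = 10 + 5 + 1 + 4 + 1 + 9 + 0 + 2 + 0 + 2 + 8 = 42

42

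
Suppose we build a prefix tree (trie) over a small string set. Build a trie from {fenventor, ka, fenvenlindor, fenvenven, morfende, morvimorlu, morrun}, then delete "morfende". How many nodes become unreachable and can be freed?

5

A node on "morfende"'s path can go only if nothing else ends at it or branches off below it.
The suffix "fende" (5 nodes) is used only by "morfende"; the node for "mor" still has the child "v", so pruning stops there.
Nodes removed: 5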